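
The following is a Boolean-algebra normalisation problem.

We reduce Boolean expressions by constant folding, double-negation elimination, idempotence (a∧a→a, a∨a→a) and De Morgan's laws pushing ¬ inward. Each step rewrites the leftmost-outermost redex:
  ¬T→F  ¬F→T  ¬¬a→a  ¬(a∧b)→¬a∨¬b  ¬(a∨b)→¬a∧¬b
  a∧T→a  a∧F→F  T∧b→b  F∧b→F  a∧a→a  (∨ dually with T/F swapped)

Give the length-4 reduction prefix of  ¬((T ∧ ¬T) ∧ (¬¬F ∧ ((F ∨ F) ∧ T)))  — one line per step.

  start: ¬((T ∧ ¬T) ∧ (¬¬F ∧ ((F ∨ F) ∧ T)))
  [1] ¬(T ∧ ¬T) ∨ ¬(¬¬F ∧ ((F ∨ F) ∧ T))
  [2] (¬T ∨ ¬¬T) ∨ ¬(¬¬F ∧ ((F ∨ F) ∧ T))
  [3] (F ∨ ¬¬T) ∨ ¬(¬¬F ∧ ((F ∨ F) ∧ T))
  [4] ¬¬T ∨ ¬(¬¬F ∧ ((F ∨ F) ∧ T))

Answer: after 4 steps: ¬¬T ∨ ¬(¬¬F ∧ ((F ∨ F) ∧ T))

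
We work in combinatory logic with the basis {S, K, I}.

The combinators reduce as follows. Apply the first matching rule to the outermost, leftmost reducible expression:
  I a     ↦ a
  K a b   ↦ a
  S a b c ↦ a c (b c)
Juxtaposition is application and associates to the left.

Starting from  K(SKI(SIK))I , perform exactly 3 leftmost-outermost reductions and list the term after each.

Answer: after 3 steps: SIK

Working:
  start: K(SKI(SIK))I
  [1] SKI(SIK)
  [2] K(SIK)(I(SIK))
  [3] SIK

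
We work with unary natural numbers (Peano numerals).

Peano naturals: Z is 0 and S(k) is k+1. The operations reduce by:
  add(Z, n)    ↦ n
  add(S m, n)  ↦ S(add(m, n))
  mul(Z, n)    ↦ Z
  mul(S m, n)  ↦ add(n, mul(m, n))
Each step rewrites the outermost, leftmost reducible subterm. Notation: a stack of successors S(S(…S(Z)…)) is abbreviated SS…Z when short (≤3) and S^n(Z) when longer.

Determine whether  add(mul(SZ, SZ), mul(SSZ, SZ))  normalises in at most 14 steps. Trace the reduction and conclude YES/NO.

Answer: YES — reaches normal form SSSZ in 13 ≤ 14 steps

Reduction:
  start: add(mul(SZ, SZ), mul(SSZ, SZ))
  →1  add(add(SZ, mul(Z, SZ)), mul(SSZ, SZ))
  →2  add(S(add(Z, mul(Z, SZ))), mul(SSZ, SZ))
  →3  S(add(add(Z, mul(Z, SZ)), mul(SSZ, SZ)))
  →4  S(add(mul(Z, SZ), mul(SSZ, SZ)))
  →5  S(add(Z, mul(SSZ, SZ)))
  →6  S(mul(SSZ, SZ))
  →7  S(add(SZ, mul(SZ, SZ)))
  →8  S(S(add(Z, mul(SZ, SZ))))
  →9  S(S(mul(SZ, SZ)))
  →10  S(S(add(SZ, mul(Z, SZ))))
  →11  S(S(S(add(Z, mul(Z, SZ)))))
  →12  S(S(S(mul(Z, SZ))))
  →13  SSSZ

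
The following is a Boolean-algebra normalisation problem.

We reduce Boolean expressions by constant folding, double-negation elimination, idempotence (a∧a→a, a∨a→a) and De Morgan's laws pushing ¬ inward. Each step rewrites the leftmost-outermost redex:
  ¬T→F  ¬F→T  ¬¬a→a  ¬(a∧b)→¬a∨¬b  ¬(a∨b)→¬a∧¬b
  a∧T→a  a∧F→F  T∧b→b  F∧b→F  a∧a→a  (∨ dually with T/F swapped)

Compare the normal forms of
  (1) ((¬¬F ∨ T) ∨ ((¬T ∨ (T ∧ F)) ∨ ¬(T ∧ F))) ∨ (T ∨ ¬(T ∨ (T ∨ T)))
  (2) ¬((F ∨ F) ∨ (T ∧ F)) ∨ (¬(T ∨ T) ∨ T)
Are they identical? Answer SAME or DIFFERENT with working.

Answer: SAME — A ⇓ T, B ⇓ T

Derivation:
Term A:
  start: ((¬¬F ∨ T) ∨ ((¬T ∨ (T ∧ F)) ∨ ¬(T ∧ F))) ∨ (T ∨ ¬(T ∨ (T ∨ T)))
  step 1: (T ∨ ((¬T ∨ (T ∧ F)) ∨ ¬(T ∧ F))) ∨ (T ∨ ¬(T ∨ (T ∨ T)))
  step 2: T ∨ (T ∨ ¬(T ∨ (T ∨ T)))
  step 3: T

Term B:
  start: ¬((F ∨ F) ∨ (T ∧ F)) ∨ (¬(T ∨ T) ∨ T)
  step 1: (¬(F ∨ F) ∧ ¬(T ∧ F)) ∨ (¬(T ∨ T) ∨ T)
  step 2: ((¬F ∧ ¬F) ∧ ¬(T ∧ F)) ∨ (¬(T ∨ T) ∨ T)
  step 3: (¬F ∧ ¬(T ∧ F)) ∨ (¬(T ∨ T) ∨ T)
  step 4: (T ∧ ¬(T ∧ F)) ∨ (¬(T ∨ T) ∨ T)
  step 5: ¬(T ∧ F) ∨ (¬(T ∨ T) ∨ T)
  step 6: (¬T ∨ ¬F) ∨ (¬(T ∨ T) ∨ T)
  step 7: (F ∨ ¬F) ∨ (¬(T ∨ T) ∨ T)
  step 8: ¬F ∨ (¬(T ∨ T) ∨ T)
  step 9: T ∨ (¬(T ∨ T) ∨ T)
  step 10: T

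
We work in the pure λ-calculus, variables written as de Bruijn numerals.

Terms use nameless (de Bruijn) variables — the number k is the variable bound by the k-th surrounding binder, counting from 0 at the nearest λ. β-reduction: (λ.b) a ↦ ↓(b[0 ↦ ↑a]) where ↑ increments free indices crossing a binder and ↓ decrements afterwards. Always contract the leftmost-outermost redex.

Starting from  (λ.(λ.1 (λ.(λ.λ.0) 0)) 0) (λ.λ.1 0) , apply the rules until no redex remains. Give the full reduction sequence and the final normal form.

Answer: normal form = λ.λ.0  (in 5 steps)

Derivation:
  start: (λ.(λ.1 (λ.(λ.λ.0) 0)) 0) (λ.λ.1 0)
  step 1: (λ.(λ.λ.1 0) (λ.(λ.λ.0) 0)) (λ.λ.1 0)
  step 2: (λ.λ.1 0) (λ.(λ.λ.0) 0)
  step 3: λ.(λ.(λ.λ.0) 0) 0
  step 4: λ.(λ.λ.0) 0
  step 5: λ.λ.0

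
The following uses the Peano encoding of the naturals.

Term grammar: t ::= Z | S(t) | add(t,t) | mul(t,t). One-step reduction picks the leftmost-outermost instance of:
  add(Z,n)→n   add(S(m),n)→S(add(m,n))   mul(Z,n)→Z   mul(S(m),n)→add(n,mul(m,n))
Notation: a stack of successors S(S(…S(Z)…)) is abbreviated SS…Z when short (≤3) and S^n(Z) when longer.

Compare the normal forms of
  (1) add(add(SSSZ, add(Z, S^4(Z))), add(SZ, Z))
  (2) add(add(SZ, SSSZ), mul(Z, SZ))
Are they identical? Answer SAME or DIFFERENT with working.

Answer: DIFFERENT — A ⇓ S^8(Z), B ⇓ S^4(Z)

Reduction:
Term A:
  start: add(add(SSSZ, add(Z, S^4(Z))), add(SZ, Z))
  step 1: add(S(add(SSZ, add(Z, S^4(Z)))), add(SZ, Z))
  step 2: S(add(add(SSZ, add(Z, S^4(Z))), add(SZ, Z)))
  step 3: S(add(S(add(SZ, add(Z, S^4(Z)))), add(SZ, Z)))
  step 4: S(S(add(add(SZ, add(Z, S^4(Z))), add(SZ, Z))))
  step 5: S(S(add(S(add(Z, add(Z, S^4(Z)))), add(SZ, Z))))
  step 6: S(S(S(add(add(Z, add(Z, S^4(Z))), add(SZ, Z)))))
  step 7: S(S(S(add(add(Z, S^4(Z)), add(SZ, Z)))))
  step 8: S(S(S(add(S^4(Z), add(SZ, Z)))))
  step 9: S(S(S(S(add(SSSZ, add(SZ, Z))))))
  step 10: S(S(S(S(S(add(SSZ, add(SZ, Z)))))))
  step 11: S(S(S(S(S(S(add(SZ, add(SZ, Z))))))))
  step 12: S(S(S(S(S(S(S(add(Z, add(SZ, Z)))))))))
  step 13: S(S(S(S(S(S(S(add(SZ, Z))))))))
  step 14: S(S(S(S(S(S(S(S(add(Z, Z)))))))))
  step 15: S^8(Z)

Term B:
  start: add(add(SZ, SSSZ), mul(Z, SZ))
  step 1: add(S(add(Z, SSSZ)), mul(Z, SZ))
  step 2: S(add(add(Z, SSSZ), mul(Z, SZ)))
  step 3: S(add(SSSZ, mul(Z, SZ)))
  step 4: S(S(add(SSZ, mul(Z, SZ))))
  step 5: S(S(S(add(SZ, mul(Z, SZ)))))
  step 6: S(S(S(S(add(Z, mul(Z, SZ))))))
  step 7: S(S(S(S(mul(Z, SZ)))))
  step 8: S^4(Z)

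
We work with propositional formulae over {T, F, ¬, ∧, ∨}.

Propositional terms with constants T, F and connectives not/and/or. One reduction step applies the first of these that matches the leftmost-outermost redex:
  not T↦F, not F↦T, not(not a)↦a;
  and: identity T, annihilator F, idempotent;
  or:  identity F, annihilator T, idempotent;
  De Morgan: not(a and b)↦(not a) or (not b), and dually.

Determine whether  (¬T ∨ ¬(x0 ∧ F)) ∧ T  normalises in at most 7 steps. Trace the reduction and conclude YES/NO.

  start: (¬T ∨ ¬(x0 ∧ F)) ∧ T
  [1] ¬T ∨ ¬(x0 ∧ F)
  [2] F ∨ ¬(x0 ∧ F)
  [3] ¬(x0 ∧ F)
  [4] ¬x0 ∨ ¬F
  [5] ¬x0 ∨ T
  [6] T

Answer: YES — reaches normal form T in 6 ≤ 7 steps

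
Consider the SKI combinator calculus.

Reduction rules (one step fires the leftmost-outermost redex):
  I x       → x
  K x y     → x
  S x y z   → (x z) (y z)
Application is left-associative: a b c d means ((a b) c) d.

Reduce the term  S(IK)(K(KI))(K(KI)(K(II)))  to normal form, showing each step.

  start: S(IK)(K(KI))(K(KI)(K(II)))
  [1] IK(K(KI)(K(II)))(K(KI)(K(KI)(K(II))))
  [2] K(K(KI)(K(II)))(K(KI)(K(KI)(K(II))))
  [3] K(KI)(K(II))
  [4] KI

Answer: normal form = KI  (in 4 steps)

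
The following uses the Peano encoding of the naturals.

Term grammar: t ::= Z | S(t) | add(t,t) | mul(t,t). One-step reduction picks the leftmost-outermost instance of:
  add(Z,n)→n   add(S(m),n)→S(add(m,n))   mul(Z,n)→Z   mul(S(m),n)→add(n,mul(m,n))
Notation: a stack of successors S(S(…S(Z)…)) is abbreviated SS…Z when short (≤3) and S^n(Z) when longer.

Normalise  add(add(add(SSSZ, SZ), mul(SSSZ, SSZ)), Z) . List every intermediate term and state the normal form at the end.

Answer: normal form = S^10(Z)  (in 33 steps)

Reduction:
  start: add(add(add(SSSZ, SZ), mul(SSSZ, SSZ)), Z)
  step 1: add(add(S(add(SSZ, SZ)), mul(SSSZ, SSZ)), Z)
  step 2: add(S(add(add(SSZ, SZ), mul(SSSZ, SSZ))), Z)
  step 3: S(add(add(add(SSZ, SZ), mul(SSSZ, SSZ)), Z))
  step 4: S(add(add(S(add(SZ, SZ)), mul(SSSZ, SSZ)), Z))
  step 5: S(add(S(add(add(SZ, SZ), mul(SSSZ, SSZ))), Z))
  step 6: S(S(add(add(add(SZ, SZ), mul(SSSZ, SSZ)), Z)))
  step 7: S(S(add(add(S(add(Z, SZ)), mul(SSSZ, SSZ)), Z)))
  step 8: S(S(add(S(add(add(Z, SZ), mul(SSSZ, SSZ))), Z)))
  step 9: S(S(S(add(add(add(Z, SZ), mul(SSSZ, SSZ)), Z))))
  step 10: S(S(S(add(add(SZ, mul(SSSZ, SSZ)), Z))))
  step 11: S(S(S(add(S(add(Z, mul(SSSZ, SSZ))), Z))))
  step 12: S(S(S(S(add(add(Z, mul(SSSZ, SSZ)), Z)))))
  step 13: S(S(S(S(add(mul(SSSZ, SSZ), Z)))))
  step 14: S(S(S(S(add(add(SSZ, mul(SSZ, SSZ)), Z)))))
  step 15: S(S(S(S(add(S(add(SZ, mul(SSZ, SSZ))), Z)))))
  step 16: S(S(S(S(S(add(add(SZ, mul(SSZ, SSZ)), Z))))))
  step 17: S(S(S(S(S(add(S(add(Z, mul(SSZ, SSZ))), Z))))))
  step 18: S(S(S(S(S(S(add(add(Z, mul(SSZ, SSZ)), Z)))))))
  step 19: S(S(S(S(S(S(add(mul(SSZ, SSZ), Z)))))))
  step 20: S(S(S(S(S(S(add(add(SSZ, mul(SZ, SSZ)), Z)))))))
  step 21: S(S(S(S(S(S(add(S(add(SZ, mul(SZ, SSZ))), Z)))))))
  step 22: S(S(S(S(S(S(S(add(add(SZ, mul(SZ, SSZ)), Z))))))))
  step 23: S(S(S(S(S(S(S(add(S(add(Z, mul(SZ, SSZ))), Z))))))))
  step 24: S(S(S(S(S(S(S(S(add(add(Z, mul(SZ, SSZ)), Z)))))))))
  step 25: S(S(S(S(S(S(S(S(add(mul(SZ, SSZ), Z)))))))))
  step 26: S(S(S(S(S(S(S(S(add(add(SSZ, mul(Z, SSZ)), Z)))))))))
  step 27: S(S(S(S(S(S(S(S(add(S(add(SZ, mul(Z, SSZ))), Z)))))))))
  step 28: S(S(S(S(S(S(S(S(S(add(add(SZ, mul(Z, SSZ)), Z))))))))))
  step 29: S(S(S(S(S(S(S(S(S(add(S(add(Z, mul(Z, SSZ))), Z))))))))))
  step 30: S(S(S(S(S(S(S(S(S(S(add(add(Z, mul(Z, SSZ)), Z)))))))))))
  step 31: S(S(S(S(S(S(S(S(S(S(add(mul(Z, SSZ), Z)))))))))))
  step 32: S(S(S(S(S(S(S(S(S(S(add(Z, Z)))))))))))
  step 33: S^10(Z)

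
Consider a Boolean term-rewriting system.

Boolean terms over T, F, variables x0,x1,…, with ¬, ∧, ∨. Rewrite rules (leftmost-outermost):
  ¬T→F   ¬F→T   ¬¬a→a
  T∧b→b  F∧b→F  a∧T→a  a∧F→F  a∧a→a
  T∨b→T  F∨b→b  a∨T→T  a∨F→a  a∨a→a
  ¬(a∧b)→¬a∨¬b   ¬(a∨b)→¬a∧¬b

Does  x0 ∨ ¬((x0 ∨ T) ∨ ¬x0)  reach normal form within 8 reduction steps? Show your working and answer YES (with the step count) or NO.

Answer: YES — reaches normal form x0 in 6 ≤ 8 steps

Derivation:
  start: x0 ∨ ¬((x0 ∨ T) ∨ ¬x0)
  [1] x0 ∨ (¬(x0 ∨ T) ∧ ¬¬x0)
  [2] x0 ∨ ((¬x0 ∧ ¬T) ∧ ¬¬x0)
  [3] x0 ∨ ((¬x0 ∧ F) ∧ ¬¬x0)
  [4] x0 ∨ (F ∧ ¬¬x0)
  [5] x0 ∨ F
  [6] x0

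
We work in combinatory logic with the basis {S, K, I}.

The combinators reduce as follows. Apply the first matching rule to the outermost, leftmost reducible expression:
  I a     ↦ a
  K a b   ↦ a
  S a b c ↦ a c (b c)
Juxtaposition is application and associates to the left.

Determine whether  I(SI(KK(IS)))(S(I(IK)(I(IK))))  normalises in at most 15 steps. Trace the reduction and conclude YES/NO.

  start: I(SI(KK(IS)))(S(I(IK)(I(IK))))
  →1  SI(KK(IS))(S(I(IK)(I(IK))))
  →2  I(S(I(IK)(I(IK))))(KK(IS)(S(I(IK)(I(IK)))))
  →3  S(I(IK)(I(IK)))(KK(IS)(S(I(IK)(I(IK)))))
  →4  S(IK(I(IK)))(KK(IS)(S(I(IK)(I(IK)))))
  →5  S(K(I(IK)))(KK(IS)(S(I(IK)(I(IK)))))
  →6  S(K(IK))(KK(IS)(S(I(IK)(I(IK)))))
  →7  S(KK)(KK(IS)(S(I(IK)(I(IK)))))
  →8  S(KK)(K(S(I(IK)(I(IK)))))
  →9  S(KK)(K(S(IK(I(IK)))))
  →10  S(KK)(K(S(K(I(IK)))))
  →11  S(KK)(K(S(K(IK))))
  →12  S(KK)(K(S(KK)))

Answer: YES — reaches normal form S(KK)(K(S(KK))) in 12 ≤ 15 steps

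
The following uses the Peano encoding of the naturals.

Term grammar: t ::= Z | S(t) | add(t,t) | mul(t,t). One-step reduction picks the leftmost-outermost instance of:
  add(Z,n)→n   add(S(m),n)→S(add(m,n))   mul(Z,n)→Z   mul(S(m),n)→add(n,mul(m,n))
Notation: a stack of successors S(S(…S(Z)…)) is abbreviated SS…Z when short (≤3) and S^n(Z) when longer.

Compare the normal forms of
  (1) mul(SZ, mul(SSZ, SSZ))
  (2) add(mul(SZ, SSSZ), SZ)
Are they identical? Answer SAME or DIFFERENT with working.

Term A:
  start: mul(SZ, mul(SSZ, SSZ))
  →1  add(mul(SSZ, SSZ), mul(Z, mul(SSZ, SSZ)))
  →2  add(add(SSZ, mul(SZ, SSZ)), mul(Z, mul(SSZ, SSZ)))
  →3  add(S(add(SZ, mul(SZ, SSZ))), mul(Z, mul(SSZ, SSZ)))
  →4  S(add(add(SZ, mul(SZ, SSZ)), mul(Z, mul(SSZ, SSZ))))
  →5  S(add(S(add(Z, mul(SZ, SSZ))), mul(Z, mul(SSZ, SSZ))))
  →6  S(S(add(add(Z, mul(SZ, SSZ)), mul(Z, mul(SSZ, SSZ)))))
  →7  S(S(add(mul(SZ, SSZ), mul(Z, mul(SSZ, SSZ)))))
  →8  S(S(add(add(SSZ, mul(Z, SSZ)), mul(Z, mul(SSZ, SSZ)))))
  →9  S(S(add(S(add(SZ, mul(Z, SSZ))), mul(Z, mul(SSZ, SSZ)))))
  →10  S(S(S(add(add(SZ, mul(Z, SSZ)), mul(Z, mul(SSZ, SSZ))))))
  →11  S(S(S(add(S(add(Z, mul(Z, SSZ))), mul(Z, mul(SSZ, SSZ))))))
  →12  S(S(S(S(add(add(Z, mul(Z, SSZ)), mul(Z, mul(SSZ, SSZ)))))))
  →13  S(S(S(S(add(mul(Z, SSZ), mul(Z, mul(SSZ, SSZ)))))))
  →14  S(S(S(S(add(Z, mul(Z, mul(SSZ, SSZ)))))))
  →15  S(S(S(S(mul(Z, mul(SSZ, SSZ))))))
  →16  S^4(Z)

Term B:
  start: add(mul(SZ, SSSZ), SZ)
  →1  add(add(SSSZ, mul(Z, SSSZ)), SZ)
  →2  add(S(add(SSZ, mul(Z, SSSZ))), SZ)
  →3  S(add(add(SSZ, mul(Z, SSSZ)), SZ))
  →4  S(add(S(add(SZ, mul(Z, SSSZ))), SZ))
  →5  S(S(add(add(SZ, mul(Z, SSSZ)), SZ)))
  →6  S(S(add(S(add(Z, mul(Z, SSSZ))), SZ)))
  →7  S(S(S(add(add(Z, mul(Z, SSSZ)), SZ))))
  →8  S(S(S(add(mul(Z, SSSZ), SZ))))
  →9  S(S(S(add(Z, SZ))))
  →10  S^4(Z)

Answer: SAME — A ⇓ S^4(Z), B ⇓ S^4(Z)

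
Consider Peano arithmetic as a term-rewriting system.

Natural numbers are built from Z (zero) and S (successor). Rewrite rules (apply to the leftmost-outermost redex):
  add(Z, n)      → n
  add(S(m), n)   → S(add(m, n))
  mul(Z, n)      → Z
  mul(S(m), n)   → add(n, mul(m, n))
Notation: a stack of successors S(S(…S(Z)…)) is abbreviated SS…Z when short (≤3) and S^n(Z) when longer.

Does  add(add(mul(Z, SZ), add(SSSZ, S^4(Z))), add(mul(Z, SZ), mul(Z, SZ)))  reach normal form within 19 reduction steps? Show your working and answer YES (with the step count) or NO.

Answer: YES — reaches normal form S^7(Z) in 17 ≤ 19 steps

Reduction:
  start: add(add(mul(Z, SZ), add(SSSZ, S^4(Z))), add(mul(Z, SZ), mul(Z, SZ)))
  [1] add(add(Z, add(SSSZ, S^4(Z))), add(mul(Z, SZ), mul(Z, SZ)))
  [2] add(add(SSSZ, S^4(Z)), add(mul(Z, SZ), mul(Z, SZ)))
  [3] add(S(add(SSZ, S^4(Z))), add(mul(Z, SZ), mul(Z, SZ)))
  [4] S(add(add(SSZ, S^4(Z)), add(mul(Z, SZ), mul(Z, SZ))))
  [5] S(add(S(add(SZ, S^4(Z))), add(mul(Z, SZ), mul(Z, SZ))))
  [6] S(S(add(add(SZ, S^4(Z)), add(mul(Z, SZ), mul(Z, SZ)))))
  [7] S(S(add(S(add(Z, S^4(Z))), add(mul(Z, SZ), mul(Z, SZ)))))
  [8] S(S(S(add(add(Z, S^4(Z)), add(mul(Z, SZ), mul(Z, SZ))))))
  [9] S(S(S(add(S^4(Z), add(mul(Z, SZ), mul(Z, SZ))))))
  [10] S(S(S(S(add(SSSZ, add(mul(Z, SZ), mul(Z, SZ)))))))
  [11] S(S(S(S(S(add(SSZ, add(mul(Z, SZ), mul(Z, SZ))))))))
  [12] S(S(S(S(S(S(add(SZ, add(mul(Z, SZ), mul(Z, SZ)))))))))
  [13] S(S(S(S(S(S(S(add(Z, add(mul(Z, SZ), mul(Z, SZ))))))))))
  [14] S(S(S(S(S(S(S(add(mul(Z, SZ), mul(Z, SZ)))))))))
  [15] S(S(S(S(S(S(S(add(Z, mul(Z, SZ)))))))))
  [16] S(S(S(S(S(S(S(mul(Z, SZ))))))))
  [17] S^7(Z)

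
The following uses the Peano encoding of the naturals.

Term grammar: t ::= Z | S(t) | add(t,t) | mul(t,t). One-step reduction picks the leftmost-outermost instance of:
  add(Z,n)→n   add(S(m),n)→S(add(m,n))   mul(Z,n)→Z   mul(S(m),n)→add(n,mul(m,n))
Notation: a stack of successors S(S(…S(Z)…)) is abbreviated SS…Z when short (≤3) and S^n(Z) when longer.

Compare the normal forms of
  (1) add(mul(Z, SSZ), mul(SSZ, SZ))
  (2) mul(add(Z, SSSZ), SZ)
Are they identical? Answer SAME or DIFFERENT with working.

Term A:
  start: add(mul(Z, SSZ), mul(SSZ, SZ))
  step 1: add(Z, mul(SSZ, SZ))
  step 2: mul(SSZ, SZ)
  step 3: add(SZ, mul(SZ, SZ))
  step 4: S(add(Z, mul(SZ, SZ)))
  step 5: S(mul(SZ, SZ))
  step 6: S(add(SZ, mul(Z, SZ)))
  step 7: S(S(add(Z, mul(Z, SZ))))
  step 8: S(S(mul(Z, SZ)))
  step 9: SSZ

Term B:
  start: mul(add(Z, SSSZ), SZ)
  step 1: mul(SSSZ, SZ)
  step 2: add(SZ, mul(SSZ, SZ))
  step 3: S(add(Z, mul(SSZ, SZ)))
  step 4: S(mul(SSZ, SZ))
  step 5: S(add(SZ, mul(SZ, SZ)))
  step 6: S(S(add(Z, mul(SZ, SZ))))
  step 7: S(S(mul(SZ, SZ)))
  step 8: S(S(add(SZ, mul(Z, SZ))))
  step 9: S(S(S(add(Z, mul(Z, SZ)))))
  step 10: S(S(S(mul(Z, SZ))))
  step 11: SSSZ

Answer: DIFFERENT — A ⇓ SSZ, B ⇓ SSSZ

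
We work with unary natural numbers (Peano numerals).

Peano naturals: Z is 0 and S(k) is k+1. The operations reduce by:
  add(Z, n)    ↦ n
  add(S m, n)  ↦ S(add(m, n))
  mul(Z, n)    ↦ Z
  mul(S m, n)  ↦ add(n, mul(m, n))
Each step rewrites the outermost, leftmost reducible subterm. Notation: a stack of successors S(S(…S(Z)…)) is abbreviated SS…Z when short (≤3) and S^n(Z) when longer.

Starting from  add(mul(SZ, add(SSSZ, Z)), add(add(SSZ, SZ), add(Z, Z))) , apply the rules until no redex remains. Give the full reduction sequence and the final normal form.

Answer: normal form = S^6(Z)  (in 22 steps)

Reduction:
  start: add(mul(SZ, add(SSSZ, Z)), add(add(SSZ, SZ), add(Z, Z)))
  [1] add(add(add(SSSZ, Z), mul(Z, add(SSSZ, Z))), add(add(SSZ, SZ), add(Z, Z)))
  [2] add(add(S(add(SSZ, Z)), mul(Z, add(SSSZ, Z))), add(add(SSZ, SZ), add(Z, Z)))
  [3] add(S(add(add(SSZ, Z), mul(Z, add(SSSZ, Z)))), add(add(SSZ, SZ), add(Z, Z)))
  [4] S(add(add(add(SSZ, Z), mul(Z, add(SSSZ, Z))), add(add(SSZ, SZ), add(Z, Z))))
  [5] S(add(add(S(add(SZ, Z)), mul(Z, add(SSSZ, Z))), add(add(SSZ, SZ), add(Z, Z))))
  [6] S(add(S(add(add(SZ, Z), mul(Z, add(SSSZ, Z)))), add(add(SSZ, SZ), add(Z, Z))))
  [7] S(S(add(add(add(SZ, Z), mul(Z, add(SSSZ, Z))), add(add(SSZ, SZ), add(Z, Z)))))
  [8] S(S(add(add(S(add(Z, Z)), mul(Z, add(SSSZ, Z))), add(add(SSZ, SZ), add(Z, Z)))))
  [9] S(S(add(S(add(add(Z, Z), mul(Z, add(SSSZ, Z)))), add(add(SSZ, SZ), add(Z, Z)))))
  [10] S(S(S(add(add(add(Z, Z), mul(Z, add(SSSZ, Z))), add(add(SSZ, SZ), add(Z, Z))))))
  [11] S(S(S(add(add(Z, mul(Z, add(SSSZ, Z))), add(add(SSZ, SZ), add(Z, Z))))))
  [12] S(S(S(add(mul(Z, add(SSSZ, Z)), add(add(SSZ, SZ), add(Z, Z))))))
  [13] S(S(S(add(Z, add(add(SSZ, SZ), add(Z, Z))))))
  [14] S(S(S(add(add(SSZ, SZ), add(Z, Z)))))
  [15] S(S(S(add(S(add(SZ, SZ)), add(Z, Z)))))
  [16] S(S(S(S(add(add(SZ, SZ), add(Z, Z))))))
  [17] S(S(S(S(add(S(add(Z, SZ)), add(Z, Z))))))
  [18] S(S(S(S(S(add(add(Z, SZ), add(Z, Z)))))))
  [19] S(S(S(S(S(add(SZ, add(Z, Z)))))))
  [20] S(S(S(S(S(S(add(Z, add(Z, Z))))))))
  [21] S(S(S(S(S(S(add(Z, Z)))))))
  [22] S^6(Z)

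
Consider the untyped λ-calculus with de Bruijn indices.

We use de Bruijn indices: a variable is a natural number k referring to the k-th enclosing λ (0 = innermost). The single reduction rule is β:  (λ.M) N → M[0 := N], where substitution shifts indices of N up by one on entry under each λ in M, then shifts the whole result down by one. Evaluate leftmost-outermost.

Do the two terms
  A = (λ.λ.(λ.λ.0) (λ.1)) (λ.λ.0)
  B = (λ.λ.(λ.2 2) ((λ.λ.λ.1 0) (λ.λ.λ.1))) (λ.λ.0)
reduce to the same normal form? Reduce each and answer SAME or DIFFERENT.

Term A:
  start: (λ.λ.(λ.λ.0) (λ.1)) (λ.λ.0)
  →1  λ.(λ.λ.0) (λ.1)
  →2  λ.λ.0

Term B:
  start: (λ.λ.(λ.2 2) ((λ.λ.λ.1 0) (λ.λ.λ.1))) (λ.λ.0)
  →1  λ.(λ.(λ.λ.0) (λ.λ.0)) ((λ.λ.λ.1 0) (λ.λ.λ.1))
  →2  λ.(λ.λ.0) (λ.λ.0)
  →3  λ.λ.0

Answer: SAME — A ⇓ λ.λ.0, B ⇓ λ.λ.0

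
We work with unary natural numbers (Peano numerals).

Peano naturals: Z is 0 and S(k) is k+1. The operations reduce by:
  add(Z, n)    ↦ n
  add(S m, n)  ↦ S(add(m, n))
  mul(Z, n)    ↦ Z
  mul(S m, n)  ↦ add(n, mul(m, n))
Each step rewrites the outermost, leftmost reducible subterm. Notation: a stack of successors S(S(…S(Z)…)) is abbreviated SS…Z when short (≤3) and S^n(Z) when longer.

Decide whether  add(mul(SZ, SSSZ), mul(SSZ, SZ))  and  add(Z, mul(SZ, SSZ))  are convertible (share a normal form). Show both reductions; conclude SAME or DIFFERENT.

Answer: DIFFERENT — A ⇓ S^5(Z), B ⇓ SSZ

Working:
Term A:
  start: add(mul(SZ, SSSZ), mul(SSZ, SZ))
  [1] add(add(SSSZ, mul(Z, SSSZ)), mul(SSZ, SZ))
  [2] add(S(add(SSZ, mul(Z, SSSZ))), mul(SSZ, SZ))
  [3] S(add(add(SSZ, mul(Z, SSSZ)), mul(SSZ, SZ)))
  [4] S(add(S(add(SZ, mul(Z, SSSZ))), mul(SSZ, SZ)))
  [5] S(S(add(add(SZ, mul(Z, SSSZ)), mul(SSZ, SZ))))
  [6] S(S(add(S(add(Z, mul(Z, SSSZ))), mul(SSZ, SZ))))
  [7] S(S(S(add(add(Z, mul(Z, SSSZ)), mul(SSZ, SZ)))))
  [8] S(S(S(add(mul(Z, SSSZ), mul(SSZ, SZ)))))
  [9] S(S(S(add(Z, mul(SSZ, SZ)))))
  [10] S(S(S(mul(SSZ, SZ))))
  [11] S(S(S(add(SZ, mul(SZ, SZ)))))
  [12] S(S(S(S(add(Z, mul(SZ, SZ))))))
  [13] S(S(S(S(mul(SZ, SZ)))))
  [14] S(S(S(S(add(SZ, mul(Z, SZ))))))
  [15] S(S(S(S(S(add(Z, mul(Z, SZ)))))))
  [16] S(S(S(S(S(mul(Z, SZ))))))
  [17] S^5(Z)

Term B:
  start: add(Z, mul(SZ, SSZ))
  [1] mul(SZ, SSZ)
  [2] add(SSZ, mul(Z, SSZ))
  [3] S(add(SZ, mul(Z, SSZ)))
  [4] S(S(add(Z, mul(Z, SSZ))))
  [5] S(S(mul(Z, SSZ)))
  [6] SSZ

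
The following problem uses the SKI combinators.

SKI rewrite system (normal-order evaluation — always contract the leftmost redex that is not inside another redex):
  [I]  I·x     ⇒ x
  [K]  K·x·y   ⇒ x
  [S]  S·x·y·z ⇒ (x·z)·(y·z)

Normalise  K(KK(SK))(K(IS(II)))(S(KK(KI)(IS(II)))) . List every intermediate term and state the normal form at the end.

Answer: normal form = K(S(K(SI)))  (in 5 steps)

Working:
  start: K(KK(SK))(K(IS(II)))(S(KK(KI)(IS(II))))
  [1] KK(SK)(S(KK(KI)(IS(II))))
  [2] K(S(KK(KI)(IS(II))))
  [3] K(S(K(IS(II))))
  [4] K(S(K(S(II))))
  [5] K(S(K(SI)))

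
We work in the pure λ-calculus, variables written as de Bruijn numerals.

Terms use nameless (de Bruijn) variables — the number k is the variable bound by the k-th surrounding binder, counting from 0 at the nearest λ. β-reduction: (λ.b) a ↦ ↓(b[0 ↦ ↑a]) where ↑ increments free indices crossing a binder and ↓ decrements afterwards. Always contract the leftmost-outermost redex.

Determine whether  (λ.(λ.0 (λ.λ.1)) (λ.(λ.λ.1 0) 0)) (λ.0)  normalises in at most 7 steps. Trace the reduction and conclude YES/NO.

Answer: YES — reaches normal form λ.λ.1 in 5 ≤ 7 steps

Working:
  start: (λ.(λ.0 (λ.λ.1)) (λ.(λ.λ.1 0) 0)) (λ.0)
  [1] (λ.0 (λ.λ.1)) (λ.(λ.λ.1 0) 0)
  [2] (λ.(λ.λ.1 0) 0) (λ.λ.1)
  [3] (λ.λ.1 0) (λ.λ.1)
  [4] λ.(λ.λ.1) 0
  [5] λ.λ.1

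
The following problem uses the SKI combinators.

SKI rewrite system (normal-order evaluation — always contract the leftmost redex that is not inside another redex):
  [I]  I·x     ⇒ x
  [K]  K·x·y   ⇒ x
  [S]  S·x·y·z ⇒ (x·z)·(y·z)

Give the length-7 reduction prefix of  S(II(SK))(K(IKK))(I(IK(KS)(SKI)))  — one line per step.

  start: S(II(SK))(K(IKK))(I(IK(KS)(SKI)))
  [1] II(SK)(I(IK(KS)(SKI)))(K(IKK)(I(IK(KS)(SKI))))
  [2] I(SK)(I(IK(KS)(SKI)))(K(IKK)(I(IK(KS)(SKI))))
  [3] SK(I(IK(KS)(SKI)))(K(IKK)(I(IK(KS)(SKI))))
  [4] K(K(IKK)(I(IK(KS)(SKI))))(I(IK(KS)(SKI))(K(IKK)(I(IK(KS)(SKI)))))
  [5] K(IKK)(I(IK(KS)(SKI)))
  [6] IKK
  [7] KK

Answer: after 7 steps: KK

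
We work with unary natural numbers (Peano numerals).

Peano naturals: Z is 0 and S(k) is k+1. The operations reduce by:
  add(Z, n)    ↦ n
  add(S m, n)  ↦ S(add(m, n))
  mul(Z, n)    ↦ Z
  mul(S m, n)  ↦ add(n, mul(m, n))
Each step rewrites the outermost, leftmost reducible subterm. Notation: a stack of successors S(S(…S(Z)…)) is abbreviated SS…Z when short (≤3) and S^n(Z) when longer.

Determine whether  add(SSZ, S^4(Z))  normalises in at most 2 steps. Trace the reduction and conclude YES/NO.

Answer: NO — after 2 steps the term is S(S(add(Z, S^4(Z)))), not yet normal

Reduction:
  start: add(SSZ, S^4(Z))
  step 1: S(add(SZ, S^4(Z)))
  step 2: S(S(add(Z, S^4(Z))))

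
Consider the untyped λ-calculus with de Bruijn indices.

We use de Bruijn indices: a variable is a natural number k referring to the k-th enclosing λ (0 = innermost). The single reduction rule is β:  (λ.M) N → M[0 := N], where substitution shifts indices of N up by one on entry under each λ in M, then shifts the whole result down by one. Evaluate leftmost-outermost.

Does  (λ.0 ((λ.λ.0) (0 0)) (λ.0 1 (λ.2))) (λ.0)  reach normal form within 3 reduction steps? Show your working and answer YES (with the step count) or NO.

Answer: NO — after 3 steps the term is (λ.0) (λ.0 (λ.0) (λ.λ.0)), not yet normal

Derivation:
  start: (λ.0 ((λ.λ.0) (0 0)) (λ.0 1 (λ.2))) (λ.0)
  [1] (λ.0) ((λ.λ.0) ((λ.0) (λ.0))) (λ.0 (λ.0) (λ.λ.0))
  [2] (λ.λ.0) ((λ.0) (λ.0)) (λ.0 (λ.0) (λ.λ.0))
  [3] (λ.0) (λ.0 (λ.0) (λ.λ.0))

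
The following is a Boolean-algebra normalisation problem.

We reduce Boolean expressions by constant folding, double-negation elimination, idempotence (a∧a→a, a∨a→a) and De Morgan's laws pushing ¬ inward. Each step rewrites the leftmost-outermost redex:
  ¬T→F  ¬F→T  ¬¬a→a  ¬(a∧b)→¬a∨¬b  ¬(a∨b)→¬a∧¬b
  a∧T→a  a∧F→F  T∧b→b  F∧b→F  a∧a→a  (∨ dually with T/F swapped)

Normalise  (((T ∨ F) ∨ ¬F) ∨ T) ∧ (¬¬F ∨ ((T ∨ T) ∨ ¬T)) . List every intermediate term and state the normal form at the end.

Answer: normal form = T  (in 6 steps)

Reduction:
  start: (((T ∨ F) ∨ ¬F) ∨ T) ∧ (¬¬F ∨ ((T ∨ T) ∨ ¬T))
  step 1: T ∧ (¬¬F ∨ ((T ∨ T) ∨ ¬T))
  step 2: ¬¬F ∨ ((T ∨ T) ∨ ¬T)
  step 3: F ∨ ((T ∨ T) ∨ ¬T)
  step 4: (T ∨ T) ∨ ¬T
  step 5: T ∨ ¬T
  step 6: T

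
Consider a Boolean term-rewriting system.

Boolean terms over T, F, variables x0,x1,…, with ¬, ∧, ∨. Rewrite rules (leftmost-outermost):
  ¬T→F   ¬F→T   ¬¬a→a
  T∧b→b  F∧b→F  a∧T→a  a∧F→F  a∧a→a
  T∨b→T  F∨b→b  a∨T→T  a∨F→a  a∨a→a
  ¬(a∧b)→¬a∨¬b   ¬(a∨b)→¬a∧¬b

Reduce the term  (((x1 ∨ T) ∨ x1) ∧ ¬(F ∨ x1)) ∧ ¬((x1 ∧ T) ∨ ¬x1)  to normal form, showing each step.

Answer: normal form = ¬x1 ∧ (¬x1 ∧ x1)  (in 11 steps)

Working:
  start: (((x1 ∨ T) ∨ x1) ∧ ¬(F ∨ x1)) ∧ ¬((x1 ∧ T) ∨ ¬x1)
  [1] ((T ∨ x1) ∧ ¬(F ∨ x1)) ∧ ¬((x1 ∧ T) ∨ ¬x1)
  [2] (T ∧ ¬(F ∨ x1)) ∧ ¬((x1 ∧ T) ∨ ¬x1)
  [3] ¬(F ∨ x1) ∧ ¬((x1 ∧ T) ∨ ¬x1)
  [4] (¬F ∧ ¬x1) ∧ ¬((x1 ∧ T) ∨ ¬x1)
  [5] (T ∧ ¬x1) ∧ ¬((x1 ∧ T) ∨ ¬x1)
  [6] ¬x1 ∧ ¬((x1 ∧ T) ∨ ¬x1)
  [7] ¬x1 ∧ (¬(x1 ∧ T) ∧ ¬¬x1)
  [8] ¬x1 ∧ ((¬x1 ∨ ¬T) ∧ ¬¬x1)
  [9] ¬x1 ∧ ((¬x1 ∨ F) ∧ ¬¬x1)
  [10] ¬x1 ∧ (¬x1 ∧ ¬¬x1)
  [11] ¬x1 ∧ (¬x1 ∧ x1)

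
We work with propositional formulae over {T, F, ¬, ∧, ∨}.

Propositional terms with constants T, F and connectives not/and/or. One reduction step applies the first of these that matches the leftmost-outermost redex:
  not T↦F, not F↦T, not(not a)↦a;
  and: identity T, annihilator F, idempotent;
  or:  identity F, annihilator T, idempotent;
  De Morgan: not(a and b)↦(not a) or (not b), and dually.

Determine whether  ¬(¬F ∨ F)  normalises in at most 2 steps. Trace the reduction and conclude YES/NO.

Answer: NO — after 2 steps the term is F ∧ ¬F, not yet normal

Reduction:
  start: ¬(¬F ∨ F)
  step 1: ¬¬F ∧ ¬F
  step 2: F ∧ ¬F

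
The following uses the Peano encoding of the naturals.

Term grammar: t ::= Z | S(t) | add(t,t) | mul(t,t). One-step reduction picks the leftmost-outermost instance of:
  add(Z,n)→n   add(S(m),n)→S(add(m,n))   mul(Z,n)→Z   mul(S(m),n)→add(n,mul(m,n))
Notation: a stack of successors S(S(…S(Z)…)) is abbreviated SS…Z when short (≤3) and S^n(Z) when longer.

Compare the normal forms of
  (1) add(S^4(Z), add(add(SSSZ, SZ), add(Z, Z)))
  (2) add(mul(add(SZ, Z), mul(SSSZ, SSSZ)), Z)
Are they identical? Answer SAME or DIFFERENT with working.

Answer: DIFFERENT — A ⇓ S^8(Z), B ⇓ S^9(Z)

Working:
Term A:
  start: add(S^4(Z), add(add(SSSZ, SZ), add(Z, Z)))
  →1  S(add(SSSZ, add(add(SSSZ, SZ), add(Z, Z))))
  →2  S(S(add(SSZ, add(add(SSSZ, SZ), add(Z, Z)))))
  →3  S(S(S(add(SZ, add(add(SSSZ, SZ), add(Z, Z))))))
  →4  S(S(S(S(add(Z, add(add(SSSZ, SZ), add(Z, Z)))))))
  →5  S(S(S(S(add(add(SSSZ, SZ), add(Z, Z))))))
  →6  S(S(S(S(add(S(add(SSZ, SZ)), add(Z, Z))))))
  →7  S(S(S(S(S(add(add(SSZ, SZ), add(Z, Z)))))))
  →8  S(S(S(S(S(add(S(add(SZ, SZ)), add(Z, Z)))))))
  →9  S(S(S(S(S(S(add(add(SZ, SZ), add(Z, Z))))))))
  →10  S(S(S(S(S(S(add(S(add(Z, SZ)), add(Z, Z))))))))
  →11  S(S(S(S(S(S(S(add(add(Z, SZ), add(Z, Z)))))))))
  →12  S(S(S(S(S(S(S(add(SZ, add(Z, Z)))))))))
  →13  S(S(S(S(S(S(S(S(add(Z, add(Z, Z))))))))))
  →14  S(S(S(S(S(S(S(S(add(Z, Z)))))))))
  →15  S^8(Z)

Term B:
  start: add(mul(add(SZ, Z), mul(SSSZ, SSSZ)), Z)
  →1  add(mul(S(add(Z, Z)), mul(SSSZ, SSSZ)), Z)
  →2  add(add(mul(SSSZ, SSSZ), mul(add(Z, Z), mul(SSSZ, SSSZ))), Z)
  →3  add(add(add(SSSZ, mul(SSZ, SSSZ)), mul(add(Z, Z), mul(SSSZ, SSSZ))), Z)
  →4  add(add(S(add(SSZ, mul(SSZ, SSSZ))), mul(add(Z, Z), mul(SSSZ, SSSZ))), Z)
  →5  add(S(add(add(SSZ, mul(SSZ, SSSZ)), mul(add(Z, Z), mul(SSSZ, SSSZ)))), Z)
  →6  S(add(add(add(SSZ, mul(SSZ, SSSZ)), mul(add(Z, Z), mul(SSSZ, SSSZ))), Z))
  →7  S(add(add(S(add(SZ, mul(SSZ, SSSZ))), mul(add(Z, Z), mul(SSSZ, SSSZ))), Z))
  →8  S(add(S(add(add(SZ, mul(SSZ, SSSZ)), mul(add(Z, Z), mul(SSSZ, SSSZ)))), Z))
  →9  S(S(add(add(add(SZ, mul(SSZ, SSSZ)), mul(add(Z, Z), mul(SSSZ, SSSZ))), Z)))
  →10  S(S(add(add(S(add(Z, mul(SSZ, SSSZ))), mul(add(Z, Z), mul(SSSZ, SSSZ))), Z)))
  →11  S(S(add(S(add(add(Z, mul(SSZ, SSSZ)), mul(add(Z, Z), mul(SSSZ, SSSZ)))), Z)))
  →12  S(S(S(add(add(add(Z, mul(SSZ, SSSZ)), mul(add(Z, Z), mul(SSSZ, SSSZ))), Z))))
  →13  S(S(S(add(add(mul(SSZ, SSSZ), mul(add(Z, Z), mul(SSSZ, SSSZ))), Z))))
  →14  S(S(S(add(add(add(SSSZ, mul(SZ, SSSZ)), mul(add(Z, Z), mul(SSSZ, SSSZ))), Z))))
  →15  S(S(S(add(add(S(add(SSZ, mul(SZ, SSSZ))), mul(add(Z, Z), mul(SSSZ, SSSZ))), Z))))
  →16  S(S(S(add(S(add(add(SSZ, mul(SZ, SSSZ)), mul(add(Z, Z), mul(SSSZ, SSSZ)))), Z))))
  →17  S(S(S(S(add(add(add(SSZ, mul(SZ, SSSZ)), mul(add(Z, Z), mul(SSSZ, SSSZ))), Z)))))
  →18  S(S(S(S(add(add(S(add(SZ, mul(SZ, SSSZ))), mul(add(Z, Z), mul(SSSZ, SSSZ))), Z)))))
  →19  S(S(S(S(add(S(add(add(SZ, mul(SZ, SSSZ)), mul(add(Z, Z), mul(SSSZ, SSSZ)))), Z)))))
  →20  S(S(S(S(S(add(add(add(SZ, mul(SZ, SSSZ)), mul(add(Z, Z), mul(SSSZ, SSSZ))), Z))))))
  →21  S(S(S(S(S(add(add(S(add(Z, mul(SZ, SSSZ))), mul(add(Z, Z), mul(SSSZ, SSSZ))), Z))))))
  →22  S(S(S(S(S(add(S(add(add(Z, mul(SZ, SSSZ)), mul(add(Z, Z), mul(SSSZ, SSSZ)))), Z))))))
  →23  S(S(S(S(S(S(add(add(add(Z, mul(SZ, SSSZ)), mul(add(Z, Z), mul(SSSZ, SSSZ))), Z)))))))
  →24  S(S(S(S(S(S(add(add(mul(SZ, SSSZ), mul(add(Z, Z), mul(SSSZ, SSSZ))), Z)))))))
  →25  S(S(S(S(S(S(add(add(add(SSSZ, mul(Z, SSSZ)), mul(add(Z, Z), mul(SSSZ, SSSZ))), Z)))))))
  →26  S(S(S(S(S(S(add(add(S(add(SSZ, mul(Z, SSSZ))), mul(add(Z, Z), mul(SSSZ, SSSZ))), Z)))))))
  →27  S(S(S(S(S(S(add(S(add(add(SSZ, mul(Z, SSSZ)), mul(add(Z, Z), mul(SSSZ, SSSZ)))), Z)))))))
  →28  S(S(S(S(S(S(S(add(add(add(SSZ, mul(Z, SSSZ)), mul(add(Z, Z), mul(SSSZ, SSSZ))), Z))))))))
  →29  S(S(S(S(S(S(S(add(add(S(add(SZ, mul(Z, SSSZ))), mul(add(Z, Z), mul(SSSZ, SSSZ))), Z))))))))
  →30  S(S(S(S(S(S(S(add(S(add(add(SZ, mul(Z, SSSZ)), mul(add(Z, Z), mul(SSSZ, SSSZ)))), Z))))))))
  →31  S(S(S(S(S(S(S(S(add(add(add(SZ, mul(Z, SSSZ)), mul(add(Z, Z), mul(SSSZ, SSSZ))), Z)))))))))
  →32  S(S(S(S(S(S(S(S(add(add(S(add(Z, mul(Z, SSSZ))), mul(add(Z, Z), mul(SSSZ, SSSZ))), Z)))))))))
  →33  S(S(S(S(S(S(S(S(add(S(add(add(Z, mul(Z, SSSZ)), mul(add(Z, Z), mul(SSSZ, SSSZ)))), Z)))))))))
  →34  S(S(S(S(S(S(S(S(S(add(add(add(Z, mul(Z, SSSZ)), mul(add(Z, Z), mul(SSSZ, SSSZ))), Z))))))))))
  →35  S(S(S(S(S(S(S(S(S(add(add(mul(Z, SSSZ), mul(add(Z, Z), mul(SSSZ, SSSZ))), Z))))))))))
  →36  S(S(S(S(S(S(S(S(S(add(add(Z, mul(add(Z, Z), mul(SSSZ, SSSZ))), Z))))))))))
  →37  S(S(S(S(S(S(S(S(S(add(mul(add(Z, Z), mul(SSSZ, SSSZ)), Z))))))))))
  →38  S(S(S(S(S(S(S(S(S(add(mul(Z, mul(SSSZ, SSSZ)), Z))))))))))
  →39  S(S(S(S(S(S(S(S(S(add(Z, Z))))))))))
  →40  S^9(Z)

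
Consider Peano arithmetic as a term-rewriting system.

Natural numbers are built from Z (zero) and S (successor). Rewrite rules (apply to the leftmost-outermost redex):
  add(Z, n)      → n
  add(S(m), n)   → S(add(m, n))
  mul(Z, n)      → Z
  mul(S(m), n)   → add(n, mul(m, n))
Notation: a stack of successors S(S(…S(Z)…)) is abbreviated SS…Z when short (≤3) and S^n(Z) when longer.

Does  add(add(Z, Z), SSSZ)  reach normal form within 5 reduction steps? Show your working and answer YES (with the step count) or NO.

Answer: YES — reaches normal form SSSZ in 2 ≤ 5 steps

Working:
  start: add(add(Z, Z), SSSZ)
  →1  add(Z, SSSZ)
  →2  SSSZ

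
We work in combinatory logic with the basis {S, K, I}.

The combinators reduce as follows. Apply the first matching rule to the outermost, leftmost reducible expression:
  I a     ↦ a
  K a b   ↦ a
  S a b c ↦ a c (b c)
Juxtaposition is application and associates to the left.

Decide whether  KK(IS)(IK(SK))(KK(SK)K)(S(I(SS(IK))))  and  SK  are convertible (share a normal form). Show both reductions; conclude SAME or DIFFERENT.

Answer: SAME — A ⇓ SK, B ⇓ SK

Working:
Term A:
  start: KK(IS)(IK(SK))(KK(SK)K)(S(I(SS(IK))))
  [1] K(IK(SK))(KK(SK)K)(S(I(SS(IK))))
  [2] IK(SK)(S(I(SS(IK))))
  [3] K(SK)(S(I(SS(IK))))
  [4] SK

Term B:
  start: SK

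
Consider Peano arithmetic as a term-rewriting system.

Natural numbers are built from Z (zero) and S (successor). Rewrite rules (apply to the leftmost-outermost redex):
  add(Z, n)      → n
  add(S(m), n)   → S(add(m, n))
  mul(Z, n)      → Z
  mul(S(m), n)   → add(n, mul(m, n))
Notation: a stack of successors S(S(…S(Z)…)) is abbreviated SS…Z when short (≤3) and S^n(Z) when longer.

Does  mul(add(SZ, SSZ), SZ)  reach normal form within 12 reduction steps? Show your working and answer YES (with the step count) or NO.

  start: mul(add(SZ, SSZ), SZ)
  [1] mul(S(add(Z, SSZ)), SZ)
  [2] add(SZ, mul(add(Z, SSZ), SZ))
  [3] S(add(Z, mul(add(Z, SSZ), SZ)))
  [4] S(mul(add(Z, SSZ), SZ))
  [5] S(mul(SSZ, SZ))
  [6] S(add(SZ, mul(SZ, SZ)))
  [7] S(S(add(Z, mul(SZ, SZ))))
  [8] S(S(mul(SZ, SZ)))
  [9] S(S(add(SZ, mul(Z, SZ))))
  [10] S(S(S(add(Z, mul(Z, SZ)))))
  [11] S(S(S(mul(Z, SZ))))
  [12] SSSZ

Answer: YES — reaches normal form SSSZ in 12 ≤ 12 steps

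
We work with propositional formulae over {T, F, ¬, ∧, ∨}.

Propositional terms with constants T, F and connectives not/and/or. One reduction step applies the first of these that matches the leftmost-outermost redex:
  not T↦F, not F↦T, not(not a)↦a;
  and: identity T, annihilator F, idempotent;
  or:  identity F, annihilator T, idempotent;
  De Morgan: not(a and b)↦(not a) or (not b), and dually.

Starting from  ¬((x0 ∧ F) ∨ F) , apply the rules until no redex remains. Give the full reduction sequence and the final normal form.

  start: ¬((x0 ∧ F) ∨ F)
  →1  ¬(x0 ∧ F) ∧ ¬F
  →2  (¬x0 ∨ ¬F) ∧ ¬F
  →3  (¬x0 ∨ T) ∧ ¬F
  →4  T ∧ ¬F
  →5  ¬F
  →6  T

Answer: normal form = T  (in 6 steps)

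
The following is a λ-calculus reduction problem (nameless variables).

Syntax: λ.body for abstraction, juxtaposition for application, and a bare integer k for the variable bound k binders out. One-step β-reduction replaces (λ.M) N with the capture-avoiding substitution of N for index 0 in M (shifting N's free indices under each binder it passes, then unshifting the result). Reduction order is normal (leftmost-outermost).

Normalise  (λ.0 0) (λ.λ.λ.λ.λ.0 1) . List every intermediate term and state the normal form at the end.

Answer: normal form = λ.λ.λ.λ.0 1  (in 2 steps)

Derivation:
  start: (λ.0 0) (λ.λ.λ.λ.λ.0 1)
  [1] (λ.λ.λ.λ.λ.0 1) (λ.λ.λ.λ.λ.0 1)
  [2] λ.λ.λ.λ.0 1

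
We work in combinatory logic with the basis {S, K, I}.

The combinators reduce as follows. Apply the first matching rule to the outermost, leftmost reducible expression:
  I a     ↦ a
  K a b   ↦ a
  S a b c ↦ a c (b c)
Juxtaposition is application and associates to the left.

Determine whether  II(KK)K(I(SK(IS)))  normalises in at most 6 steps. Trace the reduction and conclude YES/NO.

Answer: YES — reaches normal form K(SKS) in 5 ≤ 6 steps

Reduction:
  start: II(KK)K(I(SK(IS)))
  →1  I(KK)K(I(SK(IS)))
  →2  KKK(I(SK(IS)))
  →3  K(I(SK(IS)))
  →4  K(SK(IS))
  →5  K(SKS)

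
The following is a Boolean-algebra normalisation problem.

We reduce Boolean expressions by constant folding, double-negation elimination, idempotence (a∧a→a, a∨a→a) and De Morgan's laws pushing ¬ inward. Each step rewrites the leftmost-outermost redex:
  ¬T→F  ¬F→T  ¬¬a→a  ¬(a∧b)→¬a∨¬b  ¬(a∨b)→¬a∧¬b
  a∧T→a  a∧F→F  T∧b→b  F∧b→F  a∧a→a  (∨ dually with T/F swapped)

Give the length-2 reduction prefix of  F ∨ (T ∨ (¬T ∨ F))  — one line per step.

Answer: after 2 steps: T

Working:
  start: F ∨ (T ∨ (¬T ∨ F))
  [1] T ∨ (¬T ∨ F)
  [2] T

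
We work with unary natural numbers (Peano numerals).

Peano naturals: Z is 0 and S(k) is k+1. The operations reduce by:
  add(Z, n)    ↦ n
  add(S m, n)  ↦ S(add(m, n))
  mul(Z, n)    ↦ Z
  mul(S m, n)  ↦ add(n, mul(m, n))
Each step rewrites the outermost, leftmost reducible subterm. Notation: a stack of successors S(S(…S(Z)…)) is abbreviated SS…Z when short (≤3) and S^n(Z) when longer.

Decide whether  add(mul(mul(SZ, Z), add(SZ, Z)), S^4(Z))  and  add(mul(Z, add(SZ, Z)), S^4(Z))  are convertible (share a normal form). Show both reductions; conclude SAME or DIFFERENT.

Answer: SAME — A ⇓ S^4(Z), B ⇓ S^4(Z)

Working:
Term A:
  start: add(mul(mul(SZ, Z), add(SZ, Z)), S^4(Z))
  [1] add(mul(add(Z, mul(Z, Z)), add(SZ, Z)), S^4(Z))
  [2] add(mul(mul(Z, Z), add(SZ, Z)), S^4(Z))
  [3] add(mul(Z, add(SZ, Z)), S^4(Z))
  [4] add(Z, S^4(Z))
  [5] S^4(Z)

Term B:
  start: add(mul(Z, add(SZ, Z)), S^4(Z))
  [1] add(Z, S^4(Z))
  [2] S^4(Z)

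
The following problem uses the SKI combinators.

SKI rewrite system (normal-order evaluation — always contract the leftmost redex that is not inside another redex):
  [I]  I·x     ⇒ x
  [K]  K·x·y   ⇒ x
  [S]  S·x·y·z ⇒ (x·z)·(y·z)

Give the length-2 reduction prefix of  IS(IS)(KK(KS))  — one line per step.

Answer: after 2 steps: SS(KK(KS))

Reduction:
  start: IS(IS)(KK(KS))
  [1] S(IS)(KK(KS))
  [2] SS(KK(KS))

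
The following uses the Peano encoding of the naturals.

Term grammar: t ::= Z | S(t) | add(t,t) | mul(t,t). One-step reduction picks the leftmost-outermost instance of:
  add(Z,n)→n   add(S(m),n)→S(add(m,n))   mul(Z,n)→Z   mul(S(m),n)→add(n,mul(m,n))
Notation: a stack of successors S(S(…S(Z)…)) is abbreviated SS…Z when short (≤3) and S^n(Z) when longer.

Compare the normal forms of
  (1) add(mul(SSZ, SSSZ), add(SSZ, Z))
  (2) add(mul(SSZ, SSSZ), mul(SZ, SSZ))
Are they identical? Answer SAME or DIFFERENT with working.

Term A:
  start: add(mul(SSZ, SSSZ), add(SSZ, Z))
  [1] add(add(SSSZ, mul(SZ, SSSZ)), add(SSZ, Z))
  [2] add(S(add(SSZ, mul(SZ, SSSZ))), add(SSZ, Z))
  [3] S(add(add(SSZ, mul(SZ, SSSZ)), add(SSZ, Z)))
  [4] S(add(S(add(SZ, mul(SZ, SSSZ))), add(SSZ, Z)))
  [5] S(S(add(add(SZ, mul(SZ, SSSZ)), add(SSZ, Z))))
  [6] S(S(add(S(add(Z, mul(SZ, SSSZ))), add(SSZ, Z))))
  [7] S(S(S(add(add(Z, mul(SZ, SSSZ)), add(SSZ, Z)))))
  [8] S(S(S(add(mul(SZ, SSSZ), add(SSZ, Z)))))
  [9] S(S(S(add(add(SSSZ, mul(Z, SSSZ)), add(SSZ, Z)))))
  [10] S(S(S(add(S(add(SSZ, mul(Z, SSSZ))), add(SSZ, Z)))))
  [11] S(S(S(S(add(add(SSZ, mul(Z, SSSZ)), add(SSZ, Z))))))
  [12] S(S(S(S(add(S(add(SZ, mul(Z, SSSZ))), add(SSZ, Z))))))
  [13] S(S(S(S(S(add(add(SZ, mul(Z, SSSZ)), add(SSZ, Z)))))))
  [14] S(S(S(S(S(add(S(add(Z, mul(Z, SSSZ))), add(SSZ, Z)))))))
  [15] S(S(S(S(S(S(add(add(Z, mul(Z, SSSZ)), add(SSZ, Z))))))))
  [16] S(S(S(S(S(S(add(mul(Z, SSSZ), add(SSZ, Z))))))))
  [17] S(S(S(S(S(S(add(Z, add(SSZ, Z))))))))
  [18] S(S(S(S(S(S(add(SSZ, Z)))))))
  [19] S(S(S(S(S(S(S(add(SZ, Z))))))))
  [20] S(S(S(S(S(S(S(S(add(Z, Z)))))))))
  [21] S^8(Z)

Term B:
  start: add(mul(SSZ, SSSZ), mul(SZ, SSZ))
  [1] add(add(SSSZ, mul(SZ, SSSZ)), mul(SZ, SSZ))
  [2] add(S(add(SSZ, mul(SZ, SSSZ))), mul(SZ, SSZ))
  [3] S(add(add(SSZ, mul(SZ, SSSZ)), mul(SZ, SSZ)))
  [4] S(add(S(add(SZ, mul(SZ, SSSZ))), mul(SZ, SSZ)))
  [5] S(S(add(add(SZ, mul(SZ, SSSZ)), mul(SZ, SSZ))))
  [6] S(S(add(S(add(Z, mul(SZ, SSSZ))), mul(SZ, SSZ))))
  [7] S(S(S(add(add(Z, mul(SZ, SSSZ)), mul(SZ, SSZ)))))
  [8] S(S(S(add(mul(SZ, SSSZ), mul(SZ, SSZ)))))
  [9] S(S(S(add(add(SSSZ, mul(Z, SSSZ)), mul(SZ, SSZ)))))
  [10] S(S(S(add(S(add(SSZ, mul(Z, SSSZ))), mul(SZ, SSZ)))))
  [11] S(S(S(S(add(add(SSZ, mul(Z, SSSZ)), mul(SZ, SSZ))))))
  [12] S(S(S(S(add(S(add(SZ, mul(Z, SSSZ))), mul(SZ, SSZ))))))
  [13] S(S(S(S(S(add(add(SZ, mul(Z, SSSZ)), mul(SZ, SSZ)))))))
  [14] S(S(S(S(S(add(S(add(Z, mul(Z, SSSZ))), mul(SZ, SSZ)))))))
  [15] S(S(S(S(S(S(add(add(Z, mul(Z, SSSZ)), mul(SZ, SSZ))))))))
  [16] S(S(S(S(S(S(add(mul(Z, SSSZ), mul(SZ, SSZ))))))))
  [17] S(S(S(S(S(S(add(Z, mul(SZ, SSZ))))))))
  [18] S(S(S(S(S(S(mul(SZ, SSZ)))))))
  [19] S(S(S(S(S(S(add(SSZ, mul(Z, SSZ))))))))
  [20] S(S(S(S(S(S(S(add(SZ, mul(Z, SSZ)))))))))
  [21] S(S(S(S(S(S(S(S(add(Z, mul(Z, SSZ))))))))))
  [22] S(S(S(S(S(S(S(S(mul(Z, SSZ)))))))))
  [23] S^8(Z)

Answer: SAME — A ⇓ S^8(Z), B ⇓ S^8(Z)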